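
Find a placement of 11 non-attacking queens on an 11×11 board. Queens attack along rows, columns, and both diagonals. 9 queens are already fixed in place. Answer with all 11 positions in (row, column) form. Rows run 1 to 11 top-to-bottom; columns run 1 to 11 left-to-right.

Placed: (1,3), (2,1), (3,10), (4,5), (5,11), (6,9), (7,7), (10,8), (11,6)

(1,3) (2,1) (3,10) (4,5) (5,11) (6,9) (7,7) (8,4) (9,2) (10,8) (11,6)

Row 8: attacked by (1,3)→{3,10}; (2,1)→{1,7}; (3,10)→{5,10}; (4,5)→{1,5,9}; (5,11)→{8,11}; (6,9)→{7,9,11}; (7,7)→{6,7,8}; (10,8)→{6,8,10}; (11,6)→{3,6,9}. Safe: 2, 4. Place at column 4.
Row 9: attacked by (1,3)→{3,11}; (2,1)→{1,8}; (3,10)→{4,10}; (4,5)→{5,10}; (5,11)→{7,11}; (6,9)→{6,9}; (7,7)→{5,7,9}; (8,4)→{3,4,5}; (10,8)→{7,8,9}; (11,6)→{4,6,8}. Safe: 2. Place at column 2.
Columns [3, 1, 10, 5, 11, 9, 7, 4, 2, 8, 6], r−c [-2, 1, -7, -1, -6, -3, 0, 4, 7, 2, 5], r+c [4, 3, 13, 9, 16, 15, 14, 12, 11, 18, 17] are all distinct, so no two queens attack.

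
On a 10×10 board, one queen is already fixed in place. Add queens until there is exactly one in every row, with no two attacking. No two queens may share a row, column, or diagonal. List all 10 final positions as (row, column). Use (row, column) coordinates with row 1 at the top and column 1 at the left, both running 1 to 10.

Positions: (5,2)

(1,4) (2,1) (3,8) (4,6) (5,2) (6,10) (7,7) (8,9) (9,3) (10,5)

Row 1: attacked by (5,2)→{2,6}. Safe: 1, 3, 4, 5, 7, 8, 9, 10. Place at column 4.
Row 2: attacked by (1,4)→{3,4,5}; (5,2)→{2,5}. Safe: 1, 6, 7, 8, 9, 10. Place at column 1.
Row 3: attacked by (1,4)→{2,4,6}; (2,1)→{1,2}; (5,2)→{2,4}. Safe: 3, 5, 7, 8, 9, 10. Place at column 8.
Row 4: attacked by (1,4)→{1,4,7}; (2,1)→{1,3}; (3,8)→{7,8,9}; (5,2)→{1,2,3}. Safe: 5, 6, 10. Place at column 6.
Row 6: attacked by (1,4)→{4,9}; (2,1)→{1,5}; (3,8)→{5,8}; (4,6)→{4,6,8}; (5,2)→{1,2,3}. Safe: 7, 10. Place at column 10.
Row 7: attacked by (1,4)→{4,10}; (2,1)→{1,6}; (3,8)→{4,8}; (4,6)→{3,6,9}; (5,2)→{2,4}; (6,10)→{9,10}. Safe: 5, 7. Place at column 7.
Row 8: attacked by (1,4)→{4}; (2,1)→{1,7}; (3,8)→{3,8}; (4,6)→{2,6,10}; (5,2)→{2,5}; (6,10)→{8,10}; (7,7)→{6,7,8}. Safe: 9. Place at column 9.
Row 9: attacked by (1,4)→{4}; (2,1)→{1,8}; (3,8)→{2,8}; (4,6)→{1,6}; (5,2)→{2,6}; (6,10)→{7,10}; (7,7)→{5,7,9}; (8,9)→{8,9,10}. Safe: 3. Place at column 3.
Row 10: attacked by (1,4)→{4}; (2,1)→{1,9}; (3,8)→{1,8}; (4,6)→{6}; (5,2)→{2,7}; (6,10)→{6,10}; (7,7)→{4,7,10}; (8,9)→{7,9}; (9,3)→{2,3,4}. Safe: 5. Place at column 5.
Columns [4, 1, 8, 6, 2, 10, 7, 9, 3, 5], r−c [-3, 1, -5, -2, 3, -4, 0, -1, 6, 5], r+c [5, 3, 11, 10, 7, 16, 14, 17, 12, 15] are all distinct, so no two queens attack.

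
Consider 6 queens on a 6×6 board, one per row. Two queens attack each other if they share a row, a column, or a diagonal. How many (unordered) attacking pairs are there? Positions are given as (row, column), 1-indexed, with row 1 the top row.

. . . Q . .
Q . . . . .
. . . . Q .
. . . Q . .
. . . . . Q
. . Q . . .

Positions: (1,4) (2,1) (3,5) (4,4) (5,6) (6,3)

Same column: (1,4)–(4,4) (column 4).
Same diagonal: (3,5)–(4,4) (|3−4| = |5−4| = 1).
Total attacking pairs: 2.

2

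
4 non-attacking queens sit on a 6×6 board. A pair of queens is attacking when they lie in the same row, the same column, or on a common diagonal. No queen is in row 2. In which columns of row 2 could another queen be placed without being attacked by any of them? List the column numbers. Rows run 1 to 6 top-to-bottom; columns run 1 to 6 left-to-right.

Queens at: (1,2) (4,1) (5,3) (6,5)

columns 4

(1,2) attacks row 2 at column 2 and diagonals 1, 3.
(4,1) attacks row 2 at column 1 and diagonals 3.
(5,3) attacks row 2 at column 3 and diagonals 6.
(6,5) attacks row 2 at column 5 and diagonals 1.
Attacked columns: {1, 2, 3, 5, 6}. Safe: {4}.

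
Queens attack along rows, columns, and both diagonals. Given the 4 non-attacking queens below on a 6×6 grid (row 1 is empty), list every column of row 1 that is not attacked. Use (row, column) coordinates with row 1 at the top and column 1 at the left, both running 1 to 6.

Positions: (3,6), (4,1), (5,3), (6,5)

columns 2

(3,6) attacks row 1 at column 6 and diagonals 4.
(4,1) attacks row 1 at column 1 and diagonals 4.
(5,3) attacks row 1 at column 3.
(6,5) attacks row 1 at column 5.
Attacked columns: {1, 3, 4, 5, 6}. Safe: {2}.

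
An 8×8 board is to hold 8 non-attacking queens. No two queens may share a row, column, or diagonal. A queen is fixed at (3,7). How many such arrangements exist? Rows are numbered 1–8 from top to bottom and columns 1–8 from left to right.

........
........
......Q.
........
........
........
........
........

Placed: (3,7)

14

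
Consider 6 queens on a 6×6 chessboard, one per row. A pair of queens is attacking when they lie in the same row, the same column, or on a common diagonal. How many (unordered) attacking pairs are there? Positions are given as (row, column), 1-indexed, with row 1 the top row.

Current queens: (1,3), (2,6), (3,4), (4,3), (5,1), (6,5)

3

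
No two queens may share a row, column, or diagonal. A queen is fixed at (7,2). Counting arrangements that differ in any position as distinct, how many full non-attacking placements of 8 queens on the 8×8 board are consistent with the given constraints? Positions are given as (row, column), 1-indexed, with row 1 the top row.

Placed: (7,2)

16

Branch on row 1: col 1 → 2; col 3 → 3; col 4 → 1; col 5 → 2; col 6 → 5; col 7 → 3.
Sum: 2 + 3 + 1 + 2 + 5 + 3 = 16.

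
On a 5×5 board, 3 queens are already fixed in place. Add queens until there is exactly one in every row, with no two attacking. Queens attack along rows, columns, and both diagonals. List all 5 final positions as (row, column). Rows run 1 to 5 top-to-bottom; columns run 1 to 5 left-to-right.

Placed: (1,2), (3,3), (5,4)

Row 2: attacked by (1,2)→{1,2,3}; (3,3)→{2,3,4}; (5,4)→{1,4}. Safe: 5. Place at column 5.
Row 4: attacked by (1,2)→{2,5}; (2,5)→{3,5}; (3,3)→{2,3,4}; (5,4)→{3,4,5}. Safe: 1. Place at column 1.
Columns [2, 5, 3, 1, 4], r−c [-1, -3, 0, 3, 1], r+c [3, 7, 6, 5, 9] are all distinct, so no two queens attack.

(1,2) (2,5) (3,3) (4,1) (5,4)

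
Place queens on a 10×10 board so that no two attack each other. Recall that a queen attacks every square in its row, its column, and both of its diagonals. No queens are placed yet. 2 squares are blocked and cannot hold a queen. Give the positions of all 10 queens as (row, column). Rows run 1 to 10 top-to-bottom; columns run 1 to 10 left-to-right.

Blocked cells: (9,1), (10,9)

Row 1: Safe: 1, 2, 3, 4, 5, 6, 7, 8, 9, 10. Place at column 7.
Row 2: attacked by (1,7)→{6,7,8}. Safe: 1, 2, 3, 4, 5, 9, 10. Place at column 4.
Row 3: attacked by (1,7)→{5,7,9}; (2,4)→{3,4,5}. Safe: 1, 2, 6, 8, 10. Place at column 6.
Row 4: attacked by (1,7)→{4,7,10}; (2,4)→{2,4,6}; (3,6)→{5,6,7}. Safe: 1, 3, 8, 9. Place at column 1.
Row 5: attacked by (1,7)→{3,7}; (2,4)→{1,4,7}; (3,6)→{4,6,8}; (4,1)→{1,2}. Safe: 5, 9, 10. Place at column 9.
Row 6: attacked by (1,7)→{2,7}; (2,4)→{4,8}; (3,6)→{3,6,9}; (4,1)→{1,3}; (5,9)→{8,9,10}. Safe: 5. Place at column 5.
Row 7: attacked by (1,7)→{1,7}; (2,4)→{4,9}; (3,6)→{2,6,10}; (4,1)→{1,4}; (5,9)→{7,9}; (6,5)→{4,5,6}. Safe: 3, 8. Place at column 3.
Row 8: attacked by (1,7)→{7}; (2,4)→{4,10}; (3,6)→{1,6}; (4,1)→{1,5}; (5,9)→{6,9}; (6,5)→{3,5,7}; (7,3)→{2,3,4}. Safe: 8. Place at column 8.
Row 9: attacked by (1,7)→{7}; (2,4)→{4}; (3,6)→{6}; (4,1)→{1,6}; (5,9)→{5,9}; (6,5)→{2,5,8}; (7,3)→{1,3,5}; (8,8)→{7,8,9}. Blocked: 1. Safe: 10. Place at column 10.
Row 10: attacked by (1,7)→{7}; (2,4)→{4}; (3,6)→{6}; (4,1)→{1,7}; (5,9)→{4,9}; (6,5)→{1,5,9}; (7,3)→{3,6}; (8,8)→{6,8,10}; (9,10)→{9,10}. Blocked: 9. Safe: 2. Place at column 2.
Columns [7, 4, 6, 1, 9, 5, 3, 8, 10, 2], r−c [-6, -2, -3, 3, -4, 1, 4, 0, -1, 8], r+c [8, 6, 9, 5, 14, 11, 10, 16, 19, 12] are all distinct, so no two queens attack.

(1,7) (2,4) (3,6) (4,1) (5,9) (6,5) (7,3) (8,8) (9,10) (10,2)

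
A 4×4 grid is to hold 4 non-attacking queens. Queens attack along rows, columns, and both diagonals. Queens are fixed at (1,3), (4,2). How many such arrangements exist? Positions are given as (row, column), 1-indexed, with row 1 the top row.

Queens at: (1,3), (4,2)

1

Branch on row 2: col 1 → 1.
Sum: 1 = 1.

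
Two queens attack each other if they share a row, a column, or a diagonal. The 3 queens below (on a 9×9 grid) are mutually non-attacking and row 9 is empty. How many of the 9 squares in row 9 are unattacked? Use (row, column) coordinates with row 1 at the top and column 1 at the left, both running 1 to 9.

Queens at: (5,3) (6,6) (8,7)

(5,3) attacks row 9 at column 3 and diagonals 7.
(6,6) attacks row 9 at column 6 and diagonals 3, 9.
(8,7) attacks row 9 at column 7 and diagonals 6, 8.
Attacked columns: {3, 6, 7, 8, 9}. Safe: {1, 2, 4, 5}.

4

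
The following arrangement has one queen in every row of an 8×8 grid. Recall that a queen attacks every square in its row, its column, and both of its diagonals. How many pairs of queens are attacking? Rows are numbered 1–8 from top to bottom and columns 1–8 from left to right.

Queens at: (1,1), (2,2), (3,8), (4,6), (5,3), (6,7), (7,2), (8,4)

2

Same column: (2,2)–(7,2) (column 2).
Same diagonal: (1,1)–(2,2) (|1−2| = |1−2| = 1).
Total attacking pairs: 2.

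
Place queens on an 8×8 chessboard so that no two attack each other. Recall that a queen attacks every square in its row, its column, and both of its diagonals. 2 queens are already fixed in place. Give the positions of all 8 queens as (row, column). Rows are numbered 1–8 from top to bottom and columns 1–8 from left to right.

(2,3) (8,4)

Row 1: attacked by (2,3)→{2,3,4}; (8,4)→{4}. Safe: 1, 5, 6, 7, 8. Place at column 7.
Row 3: attacked by (1,7)→{5,7}; (2,3)→{2,3,4}; (8,4)→{4}. Safe: 1, 6, 8. Place at column 8.
Row 4: attacked by (1,7)→{4,7}; (2,3)→{1,3,5}; (3,8)→{7,8}; (8,4)→{4,8}. Safe: 2, 6. Place at column 2.
Row 5: attacked by (1,7)→{3,7}; (2,3)→{3,6}; (3,8)→{6,8}; (4,2)→{1,2,3}; (8,4)→{1,4,7}. Safe: 5. Place at column 5.
Row 6: attacked by (1,7)→{2,7}; (2,3)→{3,7}; (3,8)→{5,8}; (4,2)→{2,4}; (5,5)→{4,5,6}; (8,4)→{2,4,6}. Safe: 1. Place at column 1.
Row 7: attacked by (1,7)→{1,7}; (2,3)→{3,8}; (3,8)→{4,8}; (4,2)→{2,5}; (5,5)→{3,5,7}; (6,1)→{1,2}; (8,4)→{3,4,5}. Safe: 6. Place at column 6.
Columns [7, 3, 8, 2, 5, 1, 6, 4], r−c [-6, -1, -5, 2, 0, 5, 1, 4], r+c [8, 5, 11, 6, 10, 7, 13, 12] are all distinct, so no two queens attack.

(1,7) (2,3) (3,8) (4,2) (5,5) (6,1) (7,6) (8,4)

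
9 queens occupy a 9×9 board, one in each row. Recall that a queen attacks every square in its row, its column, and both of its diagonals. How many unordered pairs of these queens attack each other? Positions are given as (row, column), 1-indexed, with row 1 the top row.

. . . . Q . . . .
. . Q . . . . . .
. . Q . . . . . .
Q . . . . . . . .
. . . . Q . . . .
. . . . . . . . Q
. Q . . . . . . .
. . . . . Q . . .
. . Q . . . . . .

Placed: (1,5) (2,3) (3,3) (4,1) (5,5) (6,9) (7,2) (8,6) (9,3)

7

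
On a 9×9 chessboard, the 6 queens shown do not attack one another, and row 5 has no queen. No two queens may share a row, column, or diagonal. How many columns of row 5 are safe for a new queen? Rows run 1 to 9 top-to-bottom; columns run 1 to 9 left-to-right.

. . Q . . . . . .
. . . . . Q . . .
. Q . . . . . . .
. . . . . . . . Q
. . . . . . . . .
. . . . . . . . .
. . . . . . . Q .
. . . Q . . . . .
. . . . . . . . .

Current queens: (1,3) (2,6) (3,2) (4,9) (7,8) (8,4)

1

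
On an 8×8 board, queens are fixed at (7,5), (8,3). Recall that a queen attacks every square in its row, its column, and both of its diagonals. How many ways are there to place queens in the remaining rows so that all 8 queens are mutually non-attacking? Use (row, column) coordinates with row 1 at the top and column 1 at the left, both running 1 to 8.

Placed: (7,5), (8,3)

Branch on row 1: col 1 → 1; col 2 → 0; col 4 → 0; col 6 → 3; col 7 → 0; col 8 → 0.
Sum: 1 + 0 + 0 + 3 + 0 + 0 = 4.

4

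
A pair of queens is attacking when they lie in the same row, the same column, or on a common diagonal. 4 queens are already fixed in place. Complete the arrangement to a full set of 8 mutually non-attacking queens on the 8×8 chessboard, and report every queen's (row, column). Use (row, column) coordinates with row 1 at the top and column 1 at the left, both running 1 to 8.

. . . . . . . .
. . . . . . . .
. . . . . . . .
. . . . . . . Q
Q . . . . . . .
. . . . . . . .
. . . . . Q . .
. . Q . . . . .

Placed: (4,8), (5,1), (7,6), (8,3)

(1,2) (2,7) (3,5) (4,8) (5,1) (6,4) (7,6) (8,3)

Row 1: attacked by (4,8)→{5,8}; (5,1)→{1,5}; (7,6)→{6}; (8,3)→{3}. Safe: 2, 4, 7. Place at column 2.
Row 2: attacked by (1,2)→{1,2,3}; (4,8)→{6,8}; (5,1)→{1,4}; (7,6)→{1,6}; (8,3)→{3}. Safe: 5, 7. Place at column 7.
Row 3: attacked by (1,2)→{2,4}; (2,7)→{6,7,8}; (4,8)→{7,8}; (5,1)→{1,3}; (7,6)→{2,6}; (8,3)→{3,8}. Safe: 5. Place at column 5.
Row 6: attacked by (1,2)→{2,7}; (2,7)→{3,7}; (3,5)→{2,5,8}; (4,8)→{6,8}; (5,1)→{1,2}; (7,6)→{5,6,7}; (8,3)→{1,3,5}. Safe: 4. Place at column 4.
Columns [2, 7, 5, 8, 1, 4, 6, 3], r−c [-1, -5, -2, -4, 4, 2, 1, 5], r+c [3, 9, 8, 12, 6, 10, 13, 11] are all distinct, so no two queens attack.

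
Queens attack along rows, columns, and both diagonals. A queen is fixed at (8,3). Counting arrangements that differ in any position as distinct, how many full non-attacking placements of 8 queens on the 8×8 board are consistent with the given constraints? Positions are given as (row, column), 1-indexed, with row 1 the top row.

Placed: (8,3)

16

Branch on row 1: col 1 → 2; col 2 → 2; col 4 → 3; col 5 → 4; col 6 → 5; col 7 → 0; col 8 → 0.
Sum: 2 + 2 + 3 + 4 + 5 + 0 + 0 = 16.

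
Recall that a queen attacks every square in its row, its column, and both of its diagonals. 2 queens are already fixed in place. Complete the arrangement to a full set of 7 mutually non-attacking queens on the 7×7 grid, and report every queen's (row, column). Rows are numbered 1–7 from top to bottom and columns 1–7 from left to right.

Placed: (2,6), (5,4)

Row 1: attacked by (2,6)→{5,6,7}; (5,4)→{4}. Safe: 1, 2, 3. Place at column 2.
Row 3: attacked by (1,2)→{2,4}; (2,6)→{5,6,7}; (5,4)→{2,4,6}. Safe: 1, 3. Place at column 3.
Row 4: attacked by (1,2)→{2,5}; (2,6)→{4,6}; (3,3)→{2,3,4}; (5,4)→{3,4,5}. Safe: 1, 7. Place at column 7.
Row 6: attacked by (1,2)→{2,7}; (2,6)→{2,6}; (3,3)→{3,6}; (4,7)→{5,7}; (5,4)→{3,4,5}. Safe: 1. Place at column 1.
Row 7: attacked by (1,2)→{2}; (2,6)→{1,6}; (3,3)→{3,7}; (4,7)→{4,7}; (5,4)→{2,4,6}; (6,1)→{1,2}. Safe: 5. Place at column 5.
Columns [2, 6, 3, 7, 4, 1, 5], r−c [-1, -4, 0, -3, 1, 5, 2], r+c [3, 8, 6, 11, 9, 7, 12] are all distinct, so no two queens attack.

(1,2) (2,6) (3,3) (4,7) (5,4) (6,1) (7,5)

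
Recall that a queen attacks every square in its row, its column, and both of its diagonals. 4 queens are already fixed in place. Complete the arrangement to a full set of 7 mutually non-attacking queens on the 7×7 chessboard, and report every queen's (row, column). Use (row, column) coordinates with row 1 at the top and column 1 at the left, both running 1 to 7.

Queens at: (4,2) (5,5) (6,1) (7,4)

(1,7) (2,3) (3,6) (4,2) (5,5) (6,1) (7,4)

Row 1: attacked by (4,2)→{2,5}; (5,5)→{1,5}; (6,1)→{1,6}; (7,4)→{4}. Safe: 3, 7. Place at column 7.
Row 2: attacked by (1,7)→{6,7}; (4,2)→{2,4}; (5,5)→{2,5}; (6,1)→{1,5}; (7,4)→{4}. Safe: 3. Place at column 3.
Row 3: attacked by (1,7)→{5,7}; (2,3)→{2,3,4}; (4,2)→{1,2,3}; (5,5)→{3,5,7}; (6,1)→{1,4}; (7,4)→{4}. Safe: 6. Place at column 6.
Columns [7, 3, 6, 2, 5, 1, 4], r−c [-6, -1, -3, 2, 0, 5, 3], r+c [8, 5, 9, 6, 10, 7, 11] are all distinct, so no two queens attack.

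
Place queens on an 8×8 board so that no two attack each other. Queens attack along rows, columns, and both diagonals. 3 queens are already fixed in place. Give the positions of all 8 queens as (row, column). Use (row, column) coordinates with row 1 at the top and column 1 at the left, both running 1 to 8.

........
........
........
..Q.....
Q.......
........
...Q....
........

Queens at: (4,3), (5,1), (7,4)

(1,8) (2,2) (3,5) (4,3) (5,1) (6,7) (7,4) (8,6)

Row 1: attacked by (4,3)→{3,6}; (5,1)→{1,5}; (7,4)→{4}. Safe: 2, 7, 8. Place at column 8.
Row 2: attacked by (1,8)→{7,8}; (4,3)→{1,3,5}; (5,1)→{1,4}; (7,4)→{4}. Safe: 2, 6. Place at column 2.
Row 3: attacked by (1,8)→{6,8}; (2,2)→{1,2,3}; (4,3)→{2,3,4}; (5,1)→{1,3}; (7,4)→{4,8}. Safe: 5, 7. Place at column 5.
Row 6: attacked by (1,8)→{3,8}; (2,2)→{2,6}; (3,5)→{2,5,8}; (4,3)→{1,3,5}; (5,1)→{1,2}; (7,4)→{3,4,5}. Safe: 7. Place at column 7.
Row 8: attacked by (1,8)→{1,8}; (2,2)→{2,8}; (3,5)→{5}; (4,3)→{3,7}; (5,1)→{1,4}; (6,7)→{5,7}; (7,4)→{3,4,5}. Safe: 6. Place at column 6.
Columns [8, 2, 5, 3, 1, 7, 4, 6], r−c [-7, 0, -2, 1, 4, -1, 3, 2], r+c [9, 4, 8, 7, 6, 13, 11, 14] are all distinct, so no two queens attack.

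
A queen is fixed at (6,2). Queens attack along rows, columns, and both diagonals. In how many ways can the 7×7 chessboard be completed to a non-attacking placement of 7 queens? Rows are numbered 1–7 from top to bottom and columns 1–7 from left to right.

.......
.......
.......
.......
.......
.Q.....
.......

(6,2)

Branch on row 1: col 1 → 1; col 3 → 1; col 4 → 0; col 5 → 1; col 6 → 1.
Sum: 1 + 1 + 0 + 1 + 1 = 4.

4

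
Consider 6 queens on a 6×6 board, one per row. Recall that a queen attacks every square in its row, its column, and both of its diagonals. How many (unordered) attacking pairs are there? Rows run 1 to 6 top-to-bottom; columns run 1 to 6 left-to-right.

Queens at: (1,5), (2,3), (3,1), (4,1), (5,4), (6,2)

Same column: (3,1)–(4,1) (column 1).
Same diagonal: (2,3)–(4,1) (|2−4| = |3−1| = 2).
Total attacking pairs: 2.

2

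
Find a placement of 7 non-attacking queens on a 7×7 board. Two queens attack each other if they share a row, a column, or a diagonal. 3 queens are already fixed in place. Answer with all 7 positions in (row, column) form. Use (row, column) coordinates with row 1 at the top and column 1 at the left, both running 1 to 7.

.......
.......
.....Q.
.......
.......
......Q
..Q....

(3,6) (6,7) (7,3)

(1,5) (2,1) (3,6) (4,4) (5,2) (6,7) (7,3)

Row 1: attacked by (3,6)→{4,6}; (6,7)→{2,7}; (7,3)→{3}. Safe: 1, 5. Place at column 5.
Row 2: attacked by (1,5)→{4,5,6}; (3,6)→{5,6,7}; (6,7)→{3,7}; (7,3)→{3}. Safe: 1, 2. Place at column 1.
Row 4: attacked by (1,5)→{2,5}; (2,1)→{1,3}; (3,6)→{5,6,7}; (6,7)→{5,7}; (7,3)→{3,6}. Safe: 4. Place at column 4.
Row 5: attacked by (1,5)→{1,5}; (2,1)→{1,4}; (3,6)→{4,6}; (4,4)→{3,4,5}; (6,7)→{6,7}; (7,3)→{1,3,5}. Safe: 2. Place at column 2.
Columns [5, 1, 6, 4, 2, 7, 3], r−c [-4, 1, -3, 0, 3, -1, 4], r+c [6, 3, 9, 8, 7, 13, 10] are all distinct, so no two queens attack.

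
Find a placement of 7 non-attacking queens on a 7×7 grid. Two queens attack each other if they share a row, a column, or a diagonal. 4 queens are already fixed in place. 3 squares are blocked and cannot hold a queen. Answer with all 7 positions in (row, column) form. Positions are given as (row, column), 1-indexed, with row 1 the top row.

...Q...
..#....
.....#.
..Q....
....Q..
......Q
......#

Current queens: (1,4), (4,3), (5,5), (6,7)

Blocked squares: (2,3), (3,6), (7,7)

Row 2: attacked by (1,4)→{3,4,5}; (4,3)→{1,3,5}; (5,5)→{2,5}; (6,7)→{3,7}. Blocked: 3. Safe: 6. Place at column 6.
Row 3: attacked by (1,4)→{2,4,6}; (2,6)→{5,6,7}; (4,3)→{2,3,4}; (5,5)→{3,5,7}; (6,7)→{4,7}. Blocked: 6. Safe: 1. Place at column 1.
Row 7: attacked by (1,4)→{4}; (2,6)→{1,6}; (3,1)→{1,5}; (4,3)→{3,6}; (5,5)→{3,5,7}; (6,7)→{6,7}. Blocked: 7. Safe: 2. Place at column 2.
Columns [4, 6, 1, 3, 5, 7, 2], r−c [-3, -4, 2, 1, 0, -1, 5], r+c [5, 8, 4, 7, 10, 13, 9] are all distinct, so no two queens attack.

(1,4) (2,6) (3,1) (4,3) (5,5) (6,7) (7,2)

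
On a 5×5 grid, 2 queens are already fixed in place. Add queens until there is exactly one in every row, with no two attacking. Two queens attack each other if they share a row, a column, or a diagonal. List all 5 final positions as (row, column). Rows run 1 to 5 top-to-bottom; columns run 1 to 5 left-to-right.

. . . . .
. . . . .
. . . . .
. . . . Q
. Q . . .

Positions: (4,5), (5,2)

(1,4) (2,1) (3,3) (4,5) (5,2)

Row 1: attacked by (4,5)→{2,5}; (5,2)→{2}. Safe: 1, 3, 4. Place at column 4.
Row 2: attacked by (1,4)→{3,4,5}; (4,5)→{3,5}; (5,2)→{2,5}. Safe: 1. Place at column 1.
Row 3: attacked by (1,4)→{2,4}; (2,1)→{1,2}; (4,5)→{4,5}; (5,2)→{2,4}. Safe: 3. Place at column 3.
Columns [4, 1, 3, 5, 2], r−c [-3, 1, 0, -1, 3], r+c [5, 3, 6, 9, 7] are all distinct, so no two queens attack.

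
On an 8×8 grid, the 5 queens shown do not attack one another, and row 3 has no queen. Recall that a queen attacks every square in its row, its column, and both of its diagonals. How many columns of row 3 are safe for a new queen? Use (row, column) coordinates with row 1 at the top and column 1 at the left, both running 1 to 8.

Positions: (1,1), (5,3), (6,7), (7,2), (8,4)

(1,1) attacks row 3 at column 1 and diagonals 3.
(5,3) attacks row 3 at column 3 and diagonals 1, 5.
(6,7) attacks row 3 at column 7 and diagonals 4.
(7,2) attacks row 3 at column 2 and diagonals 6.
(8,4) attacks row 3 at column 4.
Attacked columns: {1, 2, 3, 4, 5, 6, 7}. Safe: {8}.

1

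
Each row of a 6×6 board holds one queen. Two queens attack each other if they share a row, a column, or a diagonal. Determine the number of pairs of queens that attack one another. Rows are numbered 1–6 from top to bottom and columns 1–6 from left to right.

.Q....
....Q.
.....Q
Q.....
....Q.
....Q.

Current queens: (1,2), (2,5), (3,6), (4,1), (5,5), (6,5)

4

Same column: (2,5)–(5,5) (column 5); (2,5)–(6,5) (column 5); (5,5)–(6,5) (column 5).
Same diagonal: (2,5)–(3,6) (|2−3| = |5−6| = 1).
Total attacking pairs: 4.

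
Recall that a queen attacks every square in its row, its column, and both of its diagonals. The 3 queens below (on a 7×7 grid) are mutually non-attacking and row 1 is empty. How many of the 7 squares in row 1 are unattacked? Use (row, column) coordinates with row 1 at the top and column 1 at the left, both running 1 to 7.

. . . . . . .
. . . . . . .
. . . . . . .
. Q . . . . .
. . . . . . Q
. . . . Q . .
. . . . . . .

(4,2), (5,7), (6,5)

(4,2) attacks row 1 at column 2 and diagonals 5.
(5,7) attacks row 1 at column 7 and diagonals 3.
(6,5) attacks row 1 at column 5.
Attacked columns: {2, 3, 5, 7}. Safe: {1, 4, 6}.

3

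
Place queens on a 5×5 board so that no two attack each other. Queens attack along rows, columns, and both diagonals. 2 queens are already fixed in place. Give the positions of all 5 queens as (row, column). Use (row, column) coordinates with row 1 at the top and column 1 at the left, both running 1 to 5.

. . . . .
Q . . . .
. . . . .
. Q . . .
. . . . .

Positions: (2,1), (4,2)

Row 1: attacked by (2,1)→{1,2}; (4,2)→{2,5}. Safe: 3, 4. Place at column 3.
Row 3: attacked by (1,3)→{1,3,5}; (2,1)→{1,2}; (4,2)→{1,2,3}. Safe: 4. Place at column 4.
Row 5: attacked by (1,3)→{3}; (2,1)→{1,4}; (3,4)→{2,4}; (4,2)→{1,2,3}. Safe: 5. Place at column 5.
Columns [3, 1, 4, 2, 5], r−c [-2, 1, -1, 2, 0], r+c [4, 3, 7, 6, 10] are all distinct, so no two queens attack.

(1,3) (2,1) (3,4) (4,2) (5,5)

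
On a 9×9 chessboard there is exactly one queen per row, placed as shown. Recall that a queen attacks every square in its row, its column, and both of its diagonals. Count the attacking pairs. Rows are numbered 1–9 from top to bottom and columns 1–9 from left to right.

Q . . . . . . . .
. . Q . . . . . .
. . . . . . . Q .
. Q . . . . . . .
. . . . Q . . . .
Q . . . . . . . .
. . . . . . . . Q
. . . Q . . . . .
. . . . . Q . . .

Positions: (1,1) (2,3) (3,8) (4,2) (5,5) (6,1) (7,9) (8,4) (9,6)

2

Same column: (1,1)–(6,1) (column 1).
Same diagonal: (1,1)–(5,5) (|1−5| = |1−5| = 4).
Total attacking pairs: 2.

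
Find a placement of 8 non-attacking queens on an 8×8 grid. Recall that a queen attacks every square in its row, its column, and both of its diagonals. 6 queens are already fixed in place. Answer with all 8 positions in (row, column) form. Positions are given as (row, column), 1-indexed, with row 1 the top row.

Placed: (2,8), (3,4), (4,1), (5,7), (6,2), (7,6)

(1,5) (2,8) (3,4) (4,1) (5,7) (6,2) (7,6) (8,3)

Row 1: attacked by (2,8)→{7,8}; (3,4)→{2,4,6}; (4,1)→{1,4}; (5,7)→{3,7}; (6,2)→{2,7}; (7,6)→{6}. Safe: 5. Place at column 5.
Row 8: attacked by (1,5)→{5}; (2,8)→{2,8}; (3,4)→{4}; (4,1)→{1,5}; (5,7)→{4,7}; (6,2)→{2,4}; (7,6)→{5,6,7}. Safe: 3. Place at column 3.
Columns [5, 8, 4, 1, 7, 2, 6, 3], r−c [-4, -6, -1, 3, -2, 4, 1, 5], r+c [6, 10, 7, 5, 12, 8, 13, 11] are all distinct, so no two queens attack.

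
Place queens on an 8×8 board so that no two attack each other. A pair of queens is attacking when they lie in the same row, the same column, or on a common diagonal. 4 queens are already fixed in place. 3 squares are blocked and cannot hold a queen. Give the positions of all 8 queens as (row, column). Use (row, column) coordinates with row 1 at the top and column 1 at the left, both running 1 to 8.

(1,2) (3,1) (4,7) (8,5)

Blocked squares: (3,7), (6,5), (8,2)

Row 2: attacked by (1,2)→{1,2,3}; (3,1)→{1,2}; (4,7)→{5,7}; (8,5)→{5}. Safe: 4, 6, 8. Place at column 6.
Row 5: attacked by (1,2)→{2,6}; (2,6)→{3,6}; (3,1)→{1,3}; (4,7)→{6,7,8}; (8,5)→{2,5,8}. Safe: 4. Place at column 4.
Row 6: attacked by (1,2)→{2,7}; (2,6)→{2,6}; (3,1)→{1,4}; (4,7)→{5,7}; (5,4)→{3,4,5}; (8,5)→{3,5,7}. Blocked: 5. Safe: 8. Place at column 8.
Row 7: attacked by (1,2)→{2,8}; (2,6)→{1,6}; (3,1)→{1,5}; (4,7)→{4,7}; (5,4)→{2,4,6}; (6,8)→{7,8}; (8,5)→{4,5,6}. Safe: 3. Place at column 3.
Columns [2, 6, 1, 7, 4, 8, 3, 5], r−c [-1, -4, 2, -3, 1, -2, 4, 3], r+c [3, 8, 4, 11, 9, 14, 10, 13] are all distinct, so no two queens attack.

(1,2) (2,6) (3,1) (4,7) (5,4) (6,8) (7,3) (8,5)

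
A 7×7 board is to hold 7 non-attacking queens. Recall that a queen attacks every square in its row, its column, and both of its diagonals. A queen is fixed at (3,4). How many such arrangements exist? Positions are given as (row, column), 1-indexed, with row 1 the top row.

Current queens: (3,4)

Branch on row 1: col 1 → 1; col 3 → 1; col 5 → 1; col 7 → 1.
Sum: 1 + 1 + 1 + 1 = 4.

4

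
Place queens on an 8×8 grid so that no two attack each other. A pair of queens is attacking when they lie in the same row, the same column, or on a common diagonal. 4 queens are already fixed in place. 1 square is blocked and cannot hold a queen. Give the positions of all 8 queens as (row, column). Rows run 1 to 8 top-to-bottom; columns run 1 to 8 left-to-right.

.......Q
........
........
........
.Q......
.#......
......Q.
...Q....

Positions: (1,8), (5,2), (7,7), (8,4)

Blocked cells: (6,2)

(1,8) (2,3) (3,1) (4,6) (5,2) (6,5) (7,7) (8,4)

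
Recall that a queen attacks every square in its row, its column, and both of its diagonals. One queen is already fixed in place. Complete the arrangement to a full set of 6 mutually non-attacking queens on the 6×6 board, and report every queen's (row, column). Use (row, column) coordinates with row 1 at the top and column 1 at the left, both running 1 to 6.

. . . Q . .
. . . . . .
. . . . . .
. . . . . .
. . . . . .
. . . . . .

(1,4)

Row 2: attacked by (1,4)→{3,4,5}. Safe: 1, 2, 6. Place at column 1.
Row 3: attacked by (1,4)→{2,4,6}; (2,1)→{1,2}. Safe: 3, 5. Place at column 5.
Row 4: attacked by (1,4)→{1,4}; (2,1)→{1,3}; (3,5)→{4,5,6}. Safe: 2. Place at column 2.
Row 5: attacked by (1,4)→{4}; (2,1)→{1,4}; (3,5)→{3,5}; (4,2)→{1,2,3}. Safe: 6. Place at column 6.
Row 6: attacked by (1,4)→{4}; (2,1)→{1,5}; (3,5)→{2,5}; (4,2)→{2,4}; (5,6)→{5,6}. Safe: 3. Place at column 3.
Columns [4, 1, 5, 2, 6, 3], r−c [-3, 1, -2, 2, -1, 3], r+c [5, 3, 8, 6, 11, 9] are all distinct, so no two queens attack.

(1,4) (2,1) (3,5) (4,2) (5,6) (6,3)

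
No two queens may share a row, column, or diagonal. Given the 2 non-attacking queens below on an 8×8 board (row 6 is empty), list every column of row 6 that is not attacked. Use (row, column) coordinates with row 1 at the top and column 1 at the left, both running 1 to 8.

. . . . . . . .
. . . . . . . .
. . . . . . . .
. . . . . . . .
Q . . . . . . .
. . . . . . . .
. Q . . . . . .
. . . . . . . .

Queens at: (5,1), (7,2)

columns 4, 5, 6, 7, 8

(5,1) attacks row 6 at column 1 and diagonals 2.
(7,2) attacks row 6 at column 2 and diagonals 1, 3.
Attacked columns: {1, 2, 3}. Safe: {4, 5, 6, 7, 8}.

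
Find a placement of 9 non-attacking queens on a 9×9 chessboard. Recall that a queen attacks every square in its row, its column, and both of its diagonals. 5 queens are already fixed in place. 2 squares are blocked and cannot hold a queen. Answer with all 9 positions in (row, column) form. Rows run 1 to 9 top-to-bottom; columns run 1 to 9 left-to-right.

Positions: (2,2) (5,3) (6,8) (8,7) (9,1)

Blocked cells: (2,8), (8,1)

(1,6) (2,2) (3,9) (4,5) (5,3) (6,8) (7,4) (8,7) (9,1)

Row 1: attacked by (2,2)→{1,2,3}; (5,3)→{3,7}; (6,8)→{3,8}; (8,7)→{7}; (9,1)→{1,9}. Safe: 4, 5, 6. Place at column 6.
Row 3: attacked by (1,6)→{4,6,8}; (2,2)→{1,2,3}; (5,3)→{1,3,5}; (6,8)→{5,8}; (8,7)→{2,7}; (9,1)→{1,7}. Safe: 9. Place at column 9.
Row 4: attacked by (1,6)→{3,6,9}; (2,2)→{2,4}; (3,9)→{8,9}; (5,3)→{2,3,4}; (6,8)→{6,8}; (8,7)→{3,7}; (9,1)→{1,6}. Safe: 5. Place at column 5.
Row 7: attacked by (1,6)→{6}; (2,2)→{2,7}; (3,9)→{5,9}; (4,5)→{2,5,8}; (5,3)→{1,3,5}; (6,8)→{7,8,9}; (8,7)→{6,7,8}; (9,1)→{1,3}. Safe: 4. Place at column 4.
Columns [6, 2, 9, 5, 3, 8, 4, 7, 1], r−c [-5, 0, -6, -1, 2, -2, 3, 1, 8], r+c [7, 4, 12, 9, 8, 14, 11, 15, 10] are all distinct, so no two queens attack.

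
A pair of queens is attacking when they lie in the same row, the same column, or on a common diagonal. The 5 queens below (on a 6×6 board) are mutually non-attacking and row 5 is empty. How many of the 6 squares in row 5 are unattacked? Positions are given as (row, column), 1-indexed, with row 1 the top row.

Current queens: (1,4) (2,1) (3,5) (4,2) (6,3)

(1,4) attacks row 5 at column 4.
(2,1) attacks row 5 at column 1 and diagonals 4.
(3,5) attacks row 5 at column 5 and diagonals 3.
(4,2) attacks row 5 at column 2 and diagonals 1, 3.
(6,3) attacks row 5 at column 3 and diagonals 2, 4.
Attacked columns: {1, 2, 3, 4, 5}. Safe: {6}.

1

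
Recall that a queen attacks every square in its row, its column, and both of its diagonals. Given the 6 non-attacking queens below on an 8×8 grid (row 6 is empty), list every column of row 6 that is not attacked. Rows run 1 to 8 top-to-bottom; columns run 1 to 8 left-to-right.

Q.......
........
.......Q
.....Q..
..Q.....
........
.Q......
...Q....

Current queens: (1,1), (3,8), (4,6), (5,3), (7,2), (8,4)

columns 7

(1,1) attacks row 6 at column 1 and diagonals 6.
(3,8) attacks row 6 at column 8 and diagonals 5.
(4,6) attacks row 6 at column 6 and diagonals 4, 8.
(5,3) attacks row 6 at column 3 and diagonals 2, 4.
(7,2) attacks row 6 at column 2 and diagonals 1, 3.
(8,4) attacks row 6 at column 4 and diagonals 2, 6.
Attacked columns: {1, 2, 3, 4, 5, 6, 8}. Safe: {7}.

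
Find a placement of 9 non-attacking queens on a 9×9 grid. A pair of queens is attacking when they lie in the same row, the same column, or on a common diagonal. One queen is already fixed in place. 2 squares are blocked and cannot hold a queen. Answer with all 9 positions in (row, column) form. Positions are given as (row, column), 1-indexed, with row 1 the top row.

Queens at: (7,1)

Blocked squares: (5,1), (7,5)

Row 1: attacked by (7,1)→{1,7}. Safe: 2, 3, 4, 5, 6, 8, 9. Place at column 9.
Row 2: attacked by (1,9)→{8,9}; (7,1)→{1,6}. Safe: 2, 3, 4, 5, 7. Place at column 4.
Row 3: attacked by (1,9)→{7,9}; (2,4)→{3,4,5}; (7,1)→{1,5}. Safe: 2, 6, 8. Place at column 2.
Row 4: attacked by (1,9)→{6,9}; (2,4)→{2,4,6}; (3,2)→{1,2,3}; (7,1)→{1,4}. Safe: 5, 7, 8. Place at column 5.
Row 5: attacked by (1,9)→{5,9}; (2,4)→{1,4,7}; (3,2)→{2,4}; (4,5)→{4,5,6}; (7,1)→{1,3}. Blocked: 1. Safe: 8. Place at column 8.
Row 6: attacked by (1,9)→{4,9}; (2,4)→{4,8}; (3,2)→{2,5}; (4,5)→{3,5,7}; (5,8)→{7,8,9}; (7,1)→{1,2}. Safe: 6. Place at column 6.
Row 8: attacked by (1,9)→{2,9}; (2,4)→{4}; (3,2)→{2,7}; (4,5)→{1,5,9}; (5,8)→{5,8}; (6,6)→{4,6,8}; (7,1)→{1,2}. Safe: 3. Place at column 3.
Row 9: attacked by (1,9)→{1,9}; (2,4)→{4}; (3,2)→{2,8}; (4,5)→{5}; (5,8)→{4,8}; (6,6)→{3,6,9}; (7,1)→{1,3}; (8,3)→{2,3,4}. Safe: 7. Place at column 7.
Columns [9, 4, 2, 5, 8, 6, 1, 3, 7], r−c [-8, -2, 1, -1, -3, 0, 6, 5, 2], r+c [10, 6, 5, 9, 13, 12, 8, 11, 16] are all distinct, so no two queens attack.

(1,9) (2,4) (3,2) (4,5) (5,8) (6,6) (7,1) (8,3) (9,7)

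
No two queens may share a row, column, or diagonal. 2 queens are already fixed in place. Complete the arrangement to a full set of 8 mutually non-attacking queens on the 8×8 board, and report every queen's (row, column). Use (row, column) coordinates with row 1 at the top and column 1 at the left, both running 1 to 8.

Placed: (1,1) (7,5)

Row 2: attacked by (1,1)→{1,2}; (7,5)→{5}. Safe: 3, 4, 6, 7, 8. Place at column 7.
Row 3: attacked by (1,1)→{1,3}; (2,7)→{6,7,8}; (7,5)→{1,5}. Safe: 2, 4. Place at column 4.
Row 4: attacked by (1,1)→{1,4}; (2,7)→{5,7}; (3,4)→{3,4,5}; (7,5)→{2,5,8}. Safe: 6. Place at column 6.
Row 5: attacked by (1,1)→{1,5}; (2,7)→{4,7}; (3,4)→{2,4,6}; (4,6)→{5,6,7}; (7,5)→{3,5,7}. Safe: 8. Place at column 8.
Row 6: attacked by (1,1)→{1,6}; (2,7)→{3,7}; (3,4)→{1,4,7}; (4,6)→{4,6,8}; (5,8)→{7,8}; (7,5)→{4,5,6}. Safe: 2. Place at column 2.
Row 8: attacked by (1,1)→{1,8}; (2,7)→{1,7}; (3,4)→{4}; (4,6)→{2,6}; (5,8)→{5,8}; (6,2)→{2,4}; (7,5)→{4,5,6}. Safe: 3. Place at column 3.
Columns [1, 7, 4, 6, 8, 2, 5, 3], r−c [0, -5, -1, -2, -3, 4, 2, 5], r+c [2, 9, 7, 10, 13, 8, 12, 11] are all distinct, so no two queens attack.

(1,1) (2,7) (3,4) (4,6) (5,8) (6,2) (7,5) (8,3)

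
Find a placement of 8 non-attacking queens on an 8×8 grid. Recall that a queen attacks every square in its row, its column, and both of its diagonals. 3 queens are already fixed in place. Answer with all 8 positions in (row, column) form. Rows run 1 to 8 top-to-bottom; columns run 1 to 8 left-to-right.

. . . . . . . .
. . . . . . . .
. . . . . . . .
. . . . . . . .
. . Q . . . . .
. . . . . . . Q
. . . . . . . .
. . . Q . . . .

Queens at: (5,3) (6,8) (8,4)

(1,2) (2,5) (3,7) (4,1) (5,3) (6,8) (7,6) (8,4)

Row 1: attacked by (5,3)→{3,7}; (6,8)→{3,8}; (8,4)→{4}. Safe: 1, 2, 5, 6. Place at column 2.
Row 2: attacked by (1,2)→{1,2,3}; (5,3)→{3,6}; (6,8)→{4,8}; (8,4)→{4}. Safe: 5, 7. Place at column 5.
Row 3: attacked by (1,2)→{2,4}; (2,5)→{4,5,6}; (5,3)→{1,3,5}; (6,8)→{5,8}; (8,4)→{4}. Safe: 7. Place at column 7.
Row 4: attacked by (1,2)→{2,5}; (2,5)→{3,5,7}; (3,7)→{6,7,8}; (5,3)→{2,3,4}; (6,8)→{6,8}; (8,4)→{4,8}. Safe: 1. Place at column 1.
Row 7: attacked by (1,2)→{2,8}; (2,5)→{5}; (3,7)→{3,7}; (4,1)→{1,4}; (5,3)→{1,3,5}; (6,8)→{7,8}; (8,4)→{3,4,5}. Safe: 6. Place at column 6.
Columns [2, 5, 7, 1, 3, 8, 6, 4], r−c [-1, -3, -4, 3, 2, -2, 1, 4], r+c [3, 7, 10, 5, 8, 14, 13, 12] are all distinct, so no two queens attack.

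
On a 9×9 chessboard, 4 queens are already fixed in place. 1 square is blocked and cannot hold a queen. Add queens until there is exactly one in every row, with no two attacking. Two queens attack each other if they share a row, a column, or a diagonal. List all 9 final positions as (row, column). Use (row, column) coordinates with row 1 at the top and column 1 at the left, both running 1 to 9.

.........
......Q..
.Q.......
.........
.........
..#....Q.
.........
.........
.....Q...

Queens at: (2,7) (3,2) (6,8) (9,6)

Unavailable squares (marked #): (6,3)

(1,9) (2,7) (3,2) (4,4) (5,1) (6,8) (7,5) (8,3) (9,6)

Row 1: attacked by (2,7)→{6,7,8}; (3,2)→{2,4}; (6,8)→{3,8}; (9,6)→{6}. Safe: 1, 5, 9. Place at column 9.
Row 4: attacked by (1,9)→{6,9}; (2,7)→{5,7,9}; (3,2)→{1,2,3}; (6,8)→{6,8}; (9,6)→{1,6}. Safe: 4. Place at column 4.
Row 5: attacked by (1,9)→{5,9}; (2,7)→{4,7}; (3,2)→{2,4}; (4,4)→{3,4,5}; (6,8)→{7,8,9}; (9,6)→{2,6}. Safe: 1. Place at column 1.
Row 7: attacked by (1,9)→{3,9}; (2,7)→{2,7}; (3,2)→{2,6}; (4,4)→{1,4,7}; (5,1)→{1,3}; (6,8)→{7,8,9}; (9,6)→{4,6,8}. Safe: 5. Place at column 5.
Row 8: attacked by (1,9)→{2,9}; (2,7)→{1,7}; (3,2)→{2,7}; (4,4)→{4,8}; (5,1)→{1,4}; (6,8)→{6,8}; (7,5)→{4,5,6}; (9,6)→{5,6,7}. Safe: 3. Place at column 3.
Columns [9, 7, 2, 4, 1, 8, 5, 3, 6], r−c [-8, -5, 1, 0, 4, -2, 2, 5, 3], r+c [10, 9, 5, 8, 6, 14, 12, 11, 15] are all distinct, so no two queens attack.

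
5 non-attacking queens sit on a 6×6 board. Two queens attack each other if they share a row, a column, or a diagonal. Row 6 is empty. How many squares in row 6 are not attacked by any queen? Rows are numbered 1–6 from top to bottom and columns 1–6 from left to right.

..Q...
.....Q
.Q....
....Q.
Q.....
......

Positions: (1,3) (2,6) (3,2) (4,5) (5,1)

1

(1,3) attacks row 6 at column 3.
(2,6) attacks row 6 at column 6 and diagonals 2.
(3,2) attacks row 6 at column 2 and diagonals 5.
(4,5) attacks row 6 at column 5 and diagonals 3.
(5,1) attacks row 6 at column 1 and diagonals 2.
Attacked columns: {1, 2, 3, 5, 6}. Safe: {4}.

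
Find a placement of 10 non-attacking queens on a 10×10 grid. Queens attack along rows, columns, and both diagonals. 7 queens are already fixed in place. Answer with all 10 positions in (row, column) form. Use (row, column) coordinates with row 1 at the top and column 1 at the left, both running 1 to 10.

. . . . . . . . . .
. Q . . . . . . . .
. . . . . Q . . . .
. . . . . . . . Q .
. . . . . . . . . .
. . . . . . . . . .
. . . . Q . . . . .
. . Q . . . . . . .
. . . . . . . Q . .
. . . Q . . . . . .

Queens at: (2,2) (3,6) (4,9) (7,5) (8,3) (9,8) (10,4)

Row 1: attacked by (2,2)→{1,2,3}; (3,6)→{4,6,8}; (4,9)→{6,9}; (7,5)→{5}; (8,3)→{3,10}; (9,8)→{8}; (10,4)→{4}. Safe: 7. Place at column 7.
Row 5: attacked by (1,7)→{3,7}; (2,2)→{2,5}; (3,6)→{4,6,8}; (4,9)→{8,9,10}; (7,5)→{3,5,7}; (8,3)→{3,6}; (9,8)→{4,8}; (10,4)→{4,9}. Safe: 1. Place at column 1.
Row 6: attacked by (1,7)→{2,7}; (2,2)→{2,6}; (3,6)→{3,6,9}; (4,9)→{7,9}; (5,1)→{1,2}; (7,5)→{4,5,6}; (8,3)→{1,3,5}; (9,8)→{5,8}; (10,4)→{4,8}. Safe: 10. Place at column 10.
Columns [7, 2, 6, 9, 1, 10, 5, 3, 8, 4], r−c [-6, 0, -3, -5, 4, -4, 2, 5, 1, 6], r+c [8, 4, 9, 13, 6, 16, 12, 11, 17, 14] are all distinct, so no two queens attack.

(1,7) (2,2) (3,6) (4,9) (5,1) (6,10) (7,5) (8,3) (9,8) (10,4)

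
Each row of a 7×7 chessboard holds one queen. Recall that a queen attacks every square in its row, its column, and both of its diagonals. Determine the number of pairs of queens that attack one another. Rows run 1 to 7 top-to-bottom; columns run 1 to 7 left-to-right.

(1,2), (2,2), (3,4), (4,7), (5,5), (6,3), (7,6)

Same column: (1,2)–(2,2) (column 2).
Same diagonal: (1,2)–(3,4) (|1−3| = |2−4| = 2); (2,2)–(5,5) (|2−5| = |2−5| = 3).
Total attacking pairs: 3.

3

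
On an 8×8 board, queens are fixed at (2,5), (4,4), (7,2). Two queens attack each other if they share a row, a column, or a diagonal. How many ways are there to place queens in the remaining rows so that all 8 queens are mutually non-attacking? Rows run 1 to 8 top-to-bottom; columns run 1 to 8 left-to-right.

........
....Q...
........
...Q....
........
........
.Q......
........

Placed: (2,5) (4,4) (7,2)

1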